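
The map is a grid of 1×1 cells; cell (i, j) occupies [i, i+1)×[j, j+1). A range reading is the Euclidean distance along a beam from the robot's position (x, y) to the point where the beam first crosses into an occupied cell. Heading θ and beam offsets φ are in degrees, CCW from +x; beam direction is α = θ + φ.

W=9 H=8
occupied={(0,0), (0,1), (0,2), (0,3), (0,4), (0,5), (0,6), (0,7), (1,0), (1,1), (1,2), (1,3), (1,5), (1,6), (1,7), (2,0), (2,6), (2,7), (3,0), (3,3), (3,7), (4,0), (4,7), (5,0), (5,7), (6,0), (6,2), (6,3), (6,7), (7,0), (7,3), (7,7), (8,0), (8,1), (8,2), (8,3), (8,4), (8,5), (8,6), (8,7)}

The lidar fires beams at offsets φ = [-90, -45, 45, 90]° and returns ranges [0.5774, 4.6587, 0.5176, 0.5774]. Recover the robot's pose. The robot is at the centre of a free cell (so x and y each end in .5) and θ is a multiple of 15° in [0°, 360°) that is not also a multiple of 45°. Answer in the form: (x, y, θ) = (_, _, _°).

The pose lattice has 32·16 = 512 candidates. Test each by forward raycasting.
  (3.5, 5.5, 150°): beam 1 = 1.7321 ≠ 0.5774 ✗
  (4.5, 6.5, 300°): beam 1 = 2.8868 ≠ 0.5774 ✗
  (2.5, 5.5, 255°): beam 1 = 0.5176 ≠ 0.5774 ✗
  …
  (6.5, 1.5, 210°): r_1=0.5774, r_2=4.6587, r_3=0.5176, r_4=0.5774 — all match ✓
Unique over the lattice → pose = (6.5, 1.5, 210°).

(x, y, θ) = (6.5, 1.5, 210°)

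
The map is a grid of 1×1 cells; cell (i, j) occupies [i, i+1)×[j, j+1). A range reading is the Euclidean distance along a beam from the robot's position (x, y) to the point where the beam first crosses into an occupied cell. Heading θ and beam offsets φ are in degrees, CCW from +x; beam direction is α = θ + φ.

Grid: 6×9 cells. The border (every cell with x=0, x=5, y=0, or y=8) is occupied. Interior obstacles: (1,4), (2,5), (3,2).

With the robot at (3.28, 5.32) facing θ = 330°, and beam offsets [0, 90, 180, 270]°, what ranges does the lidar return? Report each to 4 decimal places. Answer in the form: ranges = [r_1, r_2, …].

beam 1: φ=0°, α=330°
  d=(0.8660,-0.5000)  start (3,5)  tX=0.8314 tY=0.6400  stride 1/|dx|=1.1547 1/|dy|=2.0000
    cross y-line → (3,4), t=0.6400
    cross x-line → (4,4), t=0.8314
    cross x-line → (5,4), t=1.9861 (wall)
  → r_1 = 1.9861
beam 2: φ=90°, α=60°
  d=(0.5000,0.8660)  start (3,5)  tX=1.4400 tY=0.7852  stride 1/|dx|=2.0000 1/|dy|=1.1547
    cross y-line → (3,6), t=0.7852
    cross x-line → (4,6), t=1.4400
    cross y-line → (4,7), t=1.9399
    cross y-line → (4,8), t=3.0946 (wall)
  → r_2 = 3.0946
beam 3: φ=180°, α=150°
  d=(-0.8660,0.5000)  start (3,5)  tX=0.3233 tY=1.3600  stride 1/|dx|=1.1547 1/|dy|=2.0000
    cross x-line → (2,5), t=0.3233 (wall)
  → r_3 = 0.3233
beam 4: φ=270°, α=240°
  d=(-0.5000,-0.8660)  start (3,5)  tX=0.5600 tY=0.3695  stride 1/|dx|=2.0000 1/|dy|=1.1547
    cross y-line → (3,4), t=0.3695
    cross x-line → (2,4), t=0.5600
    cross y-line → (2,3), t=1.5242
    cross x-line → (1,3), t=2.5600
    cross y-line → (1,2), t=2.6789
    cross y-line → (1,1), t=3.8336
    cross x-line → (0,1), t=4.5600 (wall)
  → r_4 = 4.5600

ranges = [1.9861, 3.0946, 0.3233, 4.5600]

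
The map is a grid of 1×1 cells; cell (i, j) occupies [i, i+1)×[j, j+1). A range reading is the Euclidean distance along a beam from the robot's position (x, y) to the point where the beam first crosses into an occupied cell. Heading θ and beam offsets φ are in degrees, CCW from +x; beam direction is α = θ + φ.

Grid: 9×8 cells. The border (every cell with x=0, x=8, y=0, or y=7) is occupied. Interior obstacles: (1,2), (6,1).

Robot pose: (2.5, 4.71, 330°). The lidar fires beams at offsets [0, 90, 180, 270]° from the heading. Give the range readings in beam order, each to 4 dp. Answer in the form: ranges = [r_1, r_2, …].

ranges = [6.3509, 2.6443, 1.7321, 1.9745]

beam 1: φ=0°, α=330°
  d=(0.8660,-0.5000)  start (2,4)  tX=0.5774 tY=1.4200  stride 1/|dx|=1.1547 1/|dy|=2.0000
    cross x-line → (3,4), t=0.5774
    cross y-line → (3,3), t=1.4200
    cross x-line → (4,3), t=1.7321
    cross x-line → (5,3), t=2.8868
    cross y-line → (5,2), t=3.4200
    cross x-line → (6,2), t=4.0415
    cross x-line → (7,2), t=5.1962
    cross y-line → (7,1), t=5.4200
    cross x-line → (8,1), t=6.3509 (wall)
  → r_1 = 6.3509
beam 2: φ=90°, α=60°
  d=(0.5000,0.8660)  start (2,4)  tX=1.0000 tY=0.3349  stride 1/|dx|=2.0000 1/|dy|=1.1547
    cross y-line → (2,5), t=0.3349
    cross x-line → (3,5), t=1.0000
    cross y-line → (3,6), t=1.4896
    cross y-line → (3,7), t=2.6443 (wall)
  → r_2 = 2.6443
beam 3: φ=180°, α=150°
  d=(-0.8660,0.5000)  start (2,4)  tX=0.5774 tY=0.5800  stride 1/|dx|=1.1547 1/|dy|=2.0000
    cross x-line → (1,4), t=0.5774
    cross y-line → (1,5), t=0.5800
    cross x-line → (0,5), t=1.7321 (wall)
  → r_3 = 1.7321
beam 4: φ=270°, α=240°
  d=(-0.5000,-0.8660)  start (2,4)  tX=1.0000 tY=0.8198  stride 1/|dx|=2.0000 1/|dy|=1.1547
    cross y-line → (2,3), t=0.8198
    cross x-line → (1,3), t=1.0000
    cross y-line → (1,2), t=1.9745 (wall)
  → r_4 = 1.9745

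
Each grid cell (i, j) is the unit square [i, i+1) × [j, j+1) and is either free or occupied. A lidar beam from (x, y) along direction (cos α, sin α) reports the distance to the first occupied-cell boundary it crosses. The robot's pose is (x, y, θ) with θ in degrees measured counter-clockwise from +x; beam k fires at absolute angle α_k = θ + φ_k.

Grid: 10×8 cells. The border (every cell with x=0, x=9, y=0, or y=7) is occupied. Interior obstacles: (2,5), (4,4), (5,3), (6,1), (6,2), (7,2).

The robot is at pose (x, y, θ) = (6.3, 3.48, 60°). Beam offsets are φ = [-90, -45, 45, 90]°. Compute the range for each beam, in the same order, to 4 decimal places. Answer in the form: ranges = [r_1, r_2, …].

ranges = [0.9600, 2.7952, 3.6442, 0.3464]

beam 1: φ=-90°, α=330°
  cosα=0.8660 sinα=-0.5000 | (6,3) | tMaxX 0.8083 tMaxY 0.9600 | tΔX 1.1547 tΔY 2.0000
    t=0.8083 [x] (7,3)
    t=0.9600 [y] (7,2) — stop
  → r_1 = 0.9600
beam 2: φ=-45°, α=15°
  cosα=0.9659 sinα=0.2588 | (6,3) | tMaxX 0.7247 tMaxY 2.0091 | tΔX 1.0353 tΔY 3.8637
    t=0.7247 [x] (7,3)
    t=1.7600 [x] (8,3)
    t=2.0091 [y] (8,4)
    t=2.7952 [x] (9,4) — stop
  → r_2 = 2.7952
beam 3: φ=45°, α=105°
  cosα=-0.2588 sinα=0.9659 | (6,3) | tMaxX 1.1591 tMaxY 0.5383 | tΔX 3.8637 tΔY 1.0353
    t=0.5383 [y] (6,4)
    t=1.1591 [x] (5,4)
    t=1.5736 [y] (5,5)
    t=2.6089 [y] (5,6)
    t=3.6442 [y] (5,7) — stop
  → r_3 = 3.6442
beam 4: φ=90°, α=150°
  cosα=-0.8660 sinα=0.5000 | (6,3) | tMaxX 0.3464 tMaxY 1.0400 | tΔX 1.1547 tΔY 2.0000
    t=0.3464 [x] (5,3) — stop
  → r_4 = 0.3464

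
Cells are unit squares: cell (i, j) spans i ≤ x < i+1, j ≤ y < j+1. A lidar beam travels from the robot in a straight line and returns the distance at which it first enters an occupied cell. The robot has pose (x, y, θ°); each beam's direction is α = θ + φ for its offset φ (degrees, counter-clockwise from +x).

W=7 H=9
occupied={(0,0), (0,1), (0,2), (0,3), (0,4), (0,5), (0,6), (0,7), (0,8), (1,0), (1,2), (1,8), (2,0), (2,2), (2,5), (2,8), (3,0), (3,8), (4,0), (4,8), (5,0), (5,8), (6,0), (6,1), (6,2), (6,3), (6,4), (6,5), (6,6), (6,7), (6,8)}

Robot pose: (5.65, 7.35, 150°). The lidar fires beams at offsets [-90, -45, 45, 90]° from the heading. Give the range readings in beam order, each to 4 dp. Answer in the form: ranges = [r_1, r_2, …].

beam 1: φ=-90°, α=60°
  direction (0.5000, 0.8660); cell (5,7); t to first gridline: x 0.7000, y 0.7506 (then +2.0000 / +1.1547)
    (6,7) via x @ 0.7000  # hit
  → r_1 = 0.7000
beam 2: φ=-45°, α=105°
  direction (-0.2588, 0.9659); cell (5,7); t to first gridline: x 2.5114, y 0.6729 (then +3.8637 / +1.0353)
    (5,8) via y @ 0.6729  # hit
  → r_2 = 0.6729
beam 3: φ=45°, α=195°
  direction (-0.9659, -0.2588); cell (5,7); t to first gridline: x 0.6729, y 1.3523 (then +1.0353 / +3.8637)
    (4,7) via x @ 0.6729
    (4,6) via y @ 1.3523
    (3,6) via x @ 1.7082
    (2,6) via x @ 2.7435
    (1,6) via x @ 3.7788
    (0,6) via x @ 4.8140  # hit
  → r_3 = 4.8140
beam 4: φ=90°, α=240°
  direction (-0.5000, -0.8660); cell (5,7); t to first gridline: x 1.3000, y 0.4041 (then +2.0000 / +1.1547)
    (5,6) via y @ 0.4041
    (4,6) via x @ 1.3000
    (4,5) via y @ 1.5588
    (4,4) via y @ 2.7135
    (3,4) via x @ 3.3000
    (3,3) via y @ 3.8682
    (3,2) via y @ 5.0229
    (2,2) via x @ 5.3000  # hit
  → r_4 = 5.3000

ranges = [0.7000, 0.6729, 4.8140, 5.3000]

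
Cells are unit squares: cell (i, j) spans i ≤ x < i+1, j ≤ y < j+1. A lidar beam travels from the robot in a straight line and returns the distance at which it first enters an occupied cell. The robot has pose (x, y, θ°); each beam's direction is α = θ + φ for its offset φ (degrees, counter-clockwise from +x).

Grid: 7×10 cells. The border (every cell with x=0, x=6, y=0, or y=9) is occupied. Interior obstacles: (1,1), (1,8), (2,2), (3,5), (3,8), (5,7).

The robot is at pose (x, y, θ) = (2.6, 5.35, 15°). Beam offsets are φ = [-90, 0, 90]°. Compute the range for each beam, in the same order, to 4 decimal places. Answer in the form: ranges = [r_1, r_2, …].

ranges = [4.5035, 0.4141, 2.7435]

beam 1: φ=-90°, α=285°
  dir = (cos 285°, sin 285°) = (0.2588, -0.9659); from cell (2,5)
  next x-line at t=1.5455, next y-line at t=0.3623; Δt_x=3.8637, Δt_y=1.0353
    y: enter (2,4) at t=0.3623
    y: enter (2,3) at t=1.3976
    x: enter (3,3) at t=1.5455
    y: enter (3,2) at t=2.4329
    y: enter (3,1) at t=3.4682
    y: enter (3,0) at t=4.5035 ← occupied
  → r_1 = 4.5035
beam 2: φ=0°, α=15°
  dir = (cos 15°, sin 15°) = (0.9659, 0.2588); from cell (2,5)
  next x-line at t=0.4141, next y-line at t=2.5114; Δt_x=1.0353, Δt_y=3.8637
    x: enter (3,5) at t=0.4141 ← occupied
  → r_2 = 0.4141
beam 3: φ=90°, α=105°
  dir = (cos 105°, sin 105°) = (-0.2588, 0.9659); from cell (2,5)
  next x-line at t=2.3182, next y-line at t=0.6729; Δt_x=3.8637, Δt_y=1.0353
    y: enter (2,6) at t=0.6729
    y: enter (2,7) at t=1.7082
    x: enter (1,7) at t=2.3182
    y: enter (1,8) at t=2.7435 ← occupied
  → r_3 = 2.7435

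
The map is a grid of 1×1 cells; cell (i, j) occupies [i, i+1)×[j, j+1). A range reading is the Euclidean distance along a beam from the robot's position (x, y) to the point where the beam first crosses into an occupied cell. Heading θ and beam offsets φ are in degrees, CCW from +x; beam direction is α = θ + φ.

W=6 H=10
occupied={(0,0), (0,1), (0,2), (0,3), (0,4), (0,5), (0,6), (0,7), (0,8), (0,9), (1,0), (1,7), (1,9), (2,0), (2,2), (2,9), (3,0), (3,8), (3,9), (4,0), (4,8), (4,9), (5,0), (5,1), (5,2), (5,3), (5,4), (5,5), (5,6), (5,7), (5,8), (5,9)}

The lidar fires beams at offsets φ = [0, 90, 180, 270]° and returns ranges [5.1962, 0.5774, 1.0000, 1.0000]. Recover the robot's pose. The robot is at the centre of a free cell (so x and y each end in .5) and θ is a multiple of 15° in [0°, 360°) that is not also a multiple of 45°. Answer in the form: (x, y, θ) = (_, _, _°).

(x, y, θ) = (1.5, 3.5, 60°)

The pose lattice has 28·16 = 448 candidates. Test each by forward raycasting.
  (1.5, 2.5, 240°): beam 1 = 1.0000 ≠ 5.1962 ✗
  (1.5, 8.5, 30°): beam 1 = 1.0000 ≠ 5.1962 ✗
  (4.5, 7.5, 150°): beam 1 = 1.0000 ≠ 5.1962 ✗
  (1.5, 6.5, 105°): beam 1 = 0.5176 ≠ 5.1962 ✗
  (3.5, 6.5, 60°): beam 1 = 1.7321 ≠ 5.1962 ✗
  …
  (1.5, 3.5, 60°): r_1=5.1962, r_2=0.5774, r_3=1.0000, r_4=1.0000 — all match ✓
No second candidate reproduces the full scan.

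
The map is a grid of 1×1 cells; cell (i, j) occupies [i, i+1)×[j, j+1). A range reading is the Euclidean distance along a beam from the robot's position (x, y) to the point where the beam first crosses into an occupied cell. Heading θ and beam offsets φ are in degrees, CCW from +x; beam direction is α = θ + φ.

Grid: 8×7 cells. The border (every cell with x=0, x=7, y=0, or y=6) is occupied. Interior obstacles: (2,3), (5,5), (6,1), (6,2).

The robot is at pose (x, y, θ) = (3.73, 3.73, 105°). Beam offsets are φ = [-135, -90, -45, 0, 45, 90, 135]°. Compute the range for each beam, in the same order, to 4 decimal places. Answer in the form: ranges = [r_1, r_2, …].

ranges = [2.6212, 3.3854, 2.5400, 2.3501, 3.1523, 0.7558, 3.1523]

beam 1: φ=-135°, α=330°
  dir = (cos 330°, sin 330°) = (0.8660, -0.5000); from cell (3,3)
  next x-line at t=0.3118, next y-line at t=1.4600; Δt_x=1.1547, Δt_y=2.0000
    x: enter (4,3) at t=0.3118
    y: enter (4,2) at t=1.4600
    x: enter (5,2) at t=1.4665
    x: enter (6,2) at t=2.6212 ← occupied
  → r_1 = 2.6212
beam 2: φ=-90°, α=15°
  dir = (cos 15°, sin 15°) = (0.9659, 0.2588); from cell (3,3)
  next x-line at t=0.2795, next y-line at t=1.0432; Δt_x=1.0353, Δt_y=3.8637
    x: enter (4,3) at t=0.2795
    y: enter (4,4) at t=1.0432
    x: enter (5,4) at t=1.3148
    x: enter (6,4) at t=2.3501
    x: enter (7,4) at t=3.3854 ← occupied
  → r_2 = 3.3854
beam 3: φ=-45°, α=60°
  dir = (cos 60°, sin 60°) = (0.5000, 0.8660); from cell (3,3)
  next x-line at t=0.5400, next y-line at t=0.3118; Δt_x=2.0000, Δt_y=1.1547
    y: enter (3,4) at t=0.3118
    x: enter (4,4) at t=0.5400
    y: enter (4,5) at t=1.4665
    x: enter (5,5) at t=2.5400 ← occupied
  → r_3 = 2.5400
beam 4: φ=0°, α=105°
  dir = (cos 105°, sin 105°) = (-0.2588, 0.9659); from cell (3,3)
  next x-line at t=2.8205, next y-line at t=0.2795; Δt_x=3.8637, Δt_y=1.0353
    y: enter (3,4) at t=0.2795
    y: enter (3,5) at t=1.3148
    y: enter (3,6) at t=2.3501 ← occupied
  → r_4 = 2.3501
beam 5: φ=45°, α=150°
  dir = (cos 150°, sin 150°) = (-0.8660, 0.5000); from cell (3,3)
  next x-line at t=0.8429, next y-line at t=0.5400; Δt_x=1.1547, Δt_y=2.0000
    y: enter (3,4) at t=0.5400
    x: enter (2,4) at t=0.8429
    x: enter (1,4) at t=1.9976
    y: enter (1,5) at t=2.5400
    x: enter (0,5) at t=3.1523 ← occupied
  → r_5 = 3.1523
beam 6: φ=90°, α=195°
  dir = (cos 195°, sin 195°) = (-0.9659, -0.2588); from cell (3,3)
  next x-line at t=0.7558, next y-line at t=2.8205; Δt_x=1.0353, Δt_y=3.8637
    x: enter (2,3) at t=0.7558 ← occupied
  → r_6 = 0.7558
beam 7: φ=135°, α=240°
  dir = (cos 240°, sin 240°) = (-0.5000, -0.8660); from cell (3,3)
  next x-line at t=1.4600, next y-line at t=0.8429; Δt_x=2.0000, Δt_y=1.1547
    y: enter (3,2) at t=0.8429
    x: enter (2,2) at t=1.4600
    y: enter (2,1) at t=1.9976
    y: enter (2,0) at t=3.1523 ← occupied
  → r_7 = 3.1523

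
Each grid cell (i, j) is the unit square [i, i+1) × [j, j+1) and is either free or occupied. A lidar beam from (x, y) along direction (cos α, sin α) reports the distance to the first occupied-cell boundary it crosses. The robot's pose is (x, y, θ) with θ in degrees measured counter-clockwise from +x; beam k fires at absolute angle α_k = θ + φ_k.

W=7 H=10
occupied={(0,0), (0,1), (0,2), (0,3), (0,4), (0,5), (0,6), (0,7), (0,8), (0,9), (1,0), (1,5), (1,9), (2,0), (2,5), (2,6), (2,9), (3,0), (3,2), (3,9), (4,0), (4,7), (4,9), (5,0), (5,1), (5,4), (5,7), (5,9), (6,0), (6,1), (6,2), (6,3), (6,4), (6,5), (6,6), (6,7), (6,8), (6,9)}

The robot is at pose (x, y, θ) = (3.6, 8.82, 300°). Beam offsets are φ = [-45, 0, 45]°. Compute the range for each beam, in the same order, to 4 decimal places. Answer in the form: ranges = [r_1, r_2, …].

ranges = [2.3182, 0.9469, 2.4847]

beam 1: φ=-45°, α=255°
  d=(-0.2588,-0.9659)  start (3,8)  tX=2.3182 tY=0.8489  stride 1/|dx|=3.8637 1/|dy|=1.0353
    cross y-line → (3,7), t=0.8489
    cross y-line → (3,6), t=1.8842
    cross x-line → (2,6), t=2.3182 (wall)
  → r_1 = 2.3182
beam 2: φ=0°, α=300°
  d=(0.5000,-0.8660)  start (3,8)  tX=0.8000 tY=0.9469  stride 1/|dx|=2.0000 1/|dy|=1.1547
    cross x-line → (4,8), t=0.8000
    cross y-line → (4,7), t=0.9469 (wall)
  → r_2 = 0.9469
beam 3: φ=45°, α=345°
  d=(0.9659,-0.2588)  start (3,8)  tX=0.4141 tY=3.1682  stride 1/|dx|=1.0353 1/|dy|=3.8637
    cross x-line → (4,8), t=0.4141
    cross x-line → (5,8), t=1.4494
    cross x-line → (6,8), t=2.4847 (wall)
  → r_3 = 2.4847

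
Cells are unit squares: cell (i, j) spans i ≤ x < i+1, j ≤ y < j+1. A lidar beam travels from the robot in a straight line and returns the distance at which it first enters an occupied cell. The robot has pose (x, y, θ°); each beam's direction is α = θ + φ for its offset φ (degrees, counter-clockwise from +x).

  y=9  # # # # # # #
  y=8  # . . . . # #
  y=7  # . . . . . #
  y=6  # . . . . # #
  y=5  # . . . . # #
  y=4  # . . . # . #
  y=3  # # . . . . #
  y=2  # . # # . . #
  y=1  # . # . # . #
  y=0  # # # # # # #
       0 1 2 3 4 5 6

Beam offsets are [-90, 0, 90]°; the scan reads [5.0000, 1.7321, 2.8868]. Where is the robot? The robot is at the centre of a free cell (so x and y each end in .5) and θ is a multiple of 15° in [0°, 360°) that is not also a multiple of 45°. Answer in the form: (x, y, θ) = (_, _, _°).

Candidates: 31 free-cell centres × 16 headings = 496 poses. Raycast each; keep the one whose scan matches to 4 dp.
  (5.5, 7.5, 345°): beam 1 = 0.5176 ≠ 5.0000 ✗
  (2.5, 5.5, 30°): beam 1 = 2.8868 ≠ 5.0000 ✗
  (4.5, 7.5, 285°): beam 1 = 3.6235 ≠ 5.0000 ✗
  (2.5, 3.5, 30°): beam 1 = 0.5774 ≠ 5.0000 ✗
  (3.5, 5.5, 300°): beam 1 = 2.8868 ≠ 5.0000 ✗
  …
  (3.5, 4.5, 210°): r_1=5.0000, r_2=1.7321, r_3=2.8868 — all match ✓
No second candidate reproduces the full scan.

(x, y, θ) = (3.5, 4.5, 210°)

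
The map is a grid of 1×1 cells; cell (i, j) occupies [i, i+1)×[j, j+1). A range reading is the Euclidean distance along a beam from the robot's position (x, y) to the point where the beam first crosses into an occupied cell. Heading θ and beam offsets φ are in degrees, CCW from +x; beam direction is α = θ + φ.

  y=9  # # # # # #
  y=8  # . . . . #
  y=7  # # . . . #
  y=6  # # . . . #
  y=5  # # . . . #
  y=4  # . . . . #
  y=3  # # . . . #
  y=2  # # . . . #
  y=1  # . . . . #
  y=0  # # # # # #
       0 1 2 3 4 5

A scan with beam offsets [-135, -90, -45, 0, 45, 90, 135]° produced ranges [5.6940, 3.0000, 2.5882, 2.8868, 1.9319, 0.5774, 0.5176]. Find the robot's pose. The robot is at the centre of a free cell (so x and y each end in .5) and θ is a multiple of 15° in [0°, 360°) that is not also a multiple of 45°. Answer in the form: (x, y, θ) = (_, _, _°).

Enumerate (i+0.5, j+0.5, θ) over the 27 free cells and 16 admissible headings. For each, cast all 7 beams and compare to the given ranges.
  (4.5, 2.5, 300°): beam 1 = 2.5882 ≠ 5.6940 ✗
  (1.5, 8.5, 120°): beam 1 = 3.6235 ≠ 5.6940 ✗
  (3.5, 2.5, 150°): beam 1 = 1.5529 ≠ 5.6940 ✗
  …
  (4.5, 3.5, 240°): r_1=5.6940, r_2=3.0000, r_3=2.5882, r_4=2.8868, r_5=1.9319, r_6=0.5774, r_7=0.5176 — all match ✓
Only this pose fits every beam.

(x, y, θ) = (4.5, 3.5, 240°)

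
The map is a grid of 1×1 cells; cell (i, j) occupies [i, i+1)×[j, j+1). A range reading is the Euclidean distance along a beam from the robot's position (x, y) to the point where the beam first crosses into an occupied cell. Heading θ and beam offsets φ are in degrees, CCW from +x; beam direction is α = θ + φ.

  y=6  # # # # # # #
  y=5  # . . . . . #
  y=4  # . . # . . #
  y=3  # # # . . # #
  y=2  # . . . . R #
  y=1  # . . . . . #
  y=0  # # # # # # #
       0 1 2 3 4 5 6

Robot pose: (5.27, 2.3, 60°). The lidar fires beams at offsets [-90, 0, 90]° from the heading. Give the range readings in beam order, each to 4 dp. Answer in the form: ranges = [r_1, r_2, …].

ranges = [0.8429, 0.8083, 2.6212]

beam 1: φ=-90°, α=330°
  direction (0.8660, -0.5000); cell (5,2); t to first gridline: x 0.8429, y 0.6000 (then +1.1547 / +2.0000)
    (5,1) via y @ 0.6000
    (6,1) via x @ 0.8429  # hit
  → r_1 = 0.8429
beam 2: φ=0°, α=60°
  direction (0.5000, 0.8660); cell (5,2); t to first gridline: x 1.4600, y 0.8083 (then +2.0000 / +1.1547)
    (5,3) via y @ 0.8083  # hit
  → r_2 = 0.8083
beam 3: φ=90°, α=150°
  direction (-0.8660, 0.5000); cell (5,2); t to first gridline: x 0.3118, y 1.4000 (then +1.1547 / +2.0000)
    (4,2) via x @ 0.3118
    (4,3) via y @ 1.4000
    (3,3) via x @ 1.4665
    (2,3) via x @ 2.6212  # hit
  → r_3 = 2.6212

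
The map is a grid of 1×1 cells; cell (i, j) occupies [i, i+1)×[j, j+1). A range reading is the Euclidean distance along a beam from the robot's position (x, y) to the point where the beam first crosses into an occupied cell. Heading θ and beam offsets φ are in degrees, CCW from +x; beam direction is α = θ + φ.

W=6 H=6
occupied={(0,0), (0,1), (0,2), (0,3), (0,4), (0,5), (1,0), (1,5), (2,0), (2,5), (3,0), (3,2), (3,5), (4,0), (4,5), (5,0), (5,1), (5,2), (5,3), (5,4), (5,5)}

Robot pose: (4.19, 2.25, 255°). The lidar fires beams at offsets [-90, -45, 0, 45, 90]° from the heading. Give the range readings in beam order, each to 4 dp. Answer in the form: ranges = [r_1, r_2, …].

ranges = [0.1967, 0.2194, 1.2941, 1.4434, 0.8386]

beam 1: φ=-90°, α=165°
  direction (-0.9659, 0.2588); cell (4,2); t to first gridline: x 0.1967, y 2.8978 (then +1.0353 / +3.8637)
    (3,2) via x @ 0.1967  # hit
  → r_1 = 0.1967
beam 2: φ=-45°, α=210°
  direction (-0.8660, -0.5000); cell (4,2); t to first gridline: x 0.2194, y 0.5000 (then +1.1547 / +2.0000)
    (3,2) via x @ 0.2194  # hit
  → r_2 = 0.2194
beam 3: φ=0°, α=255°
  direction (-0.2588, -0.9659); cell (4,2); t to first gridline: x 0.7341, y 0.2588 (then +3.8637 / +1.0353)
    (4,1) via y @ 0.2588
    (3,1) via x @ 0.7341
    (3,0) via y @ 1.2941  # hit
  → r_3 = 1.2941
beam 4: φ=45°, α=300°
  direction (0.5000, -0.8660); cell (4,2); t to first gridline: x 1.6200, y 0.2887 (then +2.0000 / +1.1547)
    (4,1) via y @ 0.2887
    (4,0) via y @ 1.4434  # hit
  → r_4 = 1.4434
beam 5: φ=90°, α=345°
  direction (0.9659, -0.2588); cell (4,2); t to first gridline: x 0.8386, y 0.9659 (then +1.0353 / +3.8637)
    (5,2) via x @ 0.8386  # hit
  → r_5 = 0.8386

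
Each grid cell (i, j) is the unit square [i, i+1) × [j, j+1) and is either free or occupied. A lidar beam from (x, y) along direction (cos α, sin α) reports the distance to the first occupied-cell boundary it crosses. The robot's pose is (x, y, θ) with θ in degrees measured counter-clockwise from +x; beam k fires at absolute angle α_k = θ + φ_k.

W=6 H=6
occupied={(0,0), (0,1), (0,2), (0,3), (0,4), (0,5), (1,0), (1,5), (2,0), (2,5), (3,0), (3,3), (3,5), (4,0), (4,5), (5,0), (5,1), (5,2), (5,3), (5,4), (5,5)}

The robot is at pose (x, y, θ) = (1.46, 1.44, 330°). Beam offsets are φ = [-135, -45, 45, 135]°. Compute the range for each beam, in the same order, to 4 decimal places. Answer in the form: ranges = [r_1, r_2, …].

beam 1: φ=-135°, α=195°
  cosα=-0.9659 sinα=-0.2588 | (1,1) | tMaxX 0.4762 tMaxY 1.7000 | tΔX 1.0353 tΔY 3.8637
    t=0.4762 [x] (0,1) — stop
  → r_1 = 0.4762
beam 2: φ=-45°, α=285°
  cosα=0.2588 sinα=-0.9659 | (1,1) | tMaxX 2.0864 tMaxY 0.4555 | tΔX 3.8637 tΔY 1.0353
    t=0.4555 [y] (1,0) — stop
  → r_2 = 0.4555
beam 3: φ=45°, α=15°
  cosα=0.9659 sinα=0.2588 | (1,1) | tMaxX 0.5590 tMaxY 2.1637 | tΔX 1.0353 tΔY 3.8637
    t=0.5590 [x] (2,1)
    t=1.5943 [x] (3,1)
    t=2.1637 [y] (3,2)
    t=2.6296 [x] (4,2)
    t=3.6649 [x] (5,2) — stop
  → r_3 = 3.6649
beam 4: φ=135°, α=105°
  cosα=-0.2588 sinα=0.9659 | (1,1) | tMaxX 1.7773 tMaxY 0.5798 | tΔX 3.8637 tΔY 1.0353
    t=0.5798 [y] (1,2)
    t=1.6150 [y] (1,3)
    t=1.7773 [x] (0,3) — stop
  → r_4 = 1.7773

ranges = [0.4762, 0.4555, 3.6649, 1.7773]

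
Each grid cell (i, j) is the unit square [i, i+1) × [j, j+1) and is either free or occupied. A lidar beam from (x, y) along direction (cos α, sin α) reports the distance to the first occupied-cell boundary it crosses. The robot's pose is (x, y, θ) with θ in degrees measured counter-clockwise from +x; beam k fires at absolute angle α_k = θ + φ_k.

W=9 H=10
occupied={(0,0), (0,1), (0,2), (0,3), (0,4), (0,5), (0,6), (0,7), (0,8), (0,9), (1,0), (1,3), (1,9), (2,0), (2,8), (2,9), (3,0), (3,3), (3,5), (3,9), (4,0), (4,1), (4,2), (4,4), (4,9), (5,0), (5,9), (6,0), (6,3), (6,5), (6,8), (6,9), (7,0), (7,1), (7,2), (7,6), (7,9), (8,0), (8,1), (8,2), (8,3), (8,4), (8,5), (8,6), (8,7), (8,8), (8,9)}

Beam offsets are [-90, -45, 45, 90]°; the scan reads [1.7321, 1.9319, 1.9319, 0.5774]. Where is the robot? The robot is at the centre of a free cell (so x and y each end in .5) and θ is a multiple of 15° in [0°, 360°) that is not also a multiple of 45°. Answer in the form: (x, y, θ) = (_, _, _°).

(x, y, θ) = (1.5, 4.5, 60°)

The pose lattice has 43·16 = 688 candidates. Test each by forward raycasting.
  (2.5, 5.5, 60°): beam 1 = 0.5774 ≠ 1.7321 ✗
  (1.5, 7.5, 150°): beam 1 = 1.0000 ≠ 1.7321 ✗
  (7.5, 5.5, 240°): beam 1 = 0.5774 ≠ 1.7321 ✗
  (2.5, 7.5, 195°): beam 1 = 0.5176 ≠ 1.7321 ✗
  (3.5, 1.5, 255°): beam 1 = 2.5882 ≠ 1.7321 ✗
  …
  (1.5, 4.5, 60°): r_1=1.7321, r_2=1.9319, r_3=1.9319, r_4=0.5774 — all match ✓
Only this pose fits every beam.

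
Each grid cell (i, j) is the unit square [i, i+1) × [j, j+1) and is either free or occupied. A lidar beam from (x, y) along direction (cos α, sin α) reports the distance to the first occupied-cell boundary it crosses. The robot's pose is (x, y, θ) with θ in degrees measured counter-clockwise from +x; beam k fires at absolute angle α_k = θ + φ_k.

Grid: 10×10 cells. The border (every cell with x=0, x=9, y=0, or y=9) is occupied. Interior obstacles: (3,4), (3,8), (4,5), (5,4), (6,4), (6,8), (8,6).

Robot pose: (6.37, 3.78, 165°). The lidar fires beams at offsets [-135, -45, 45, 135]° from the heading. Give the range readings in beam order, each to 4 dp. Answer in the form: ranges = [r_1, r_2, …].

ranges = [0.4400, 0.2540, 5.5600, 3.2101]

beam 1: φ=-135°, α=30°
  dir = (cos 30°, sin 30°) = (0.8660, 0.5000); from cell (6,3)
  next x-line at t=0.7275, next y-line at t=0.4400; Δt_x=1.1547, Δt_y=2.0000
    y: enter (6,4) at t=0.4400 ← occupied
  → r_1 = 0.4400
beam 2: φ=-45°, α=120°
  dir = (cos 120°, sin 120°) = (-0.5000, 0.8660); from cell (6,3)
  next x-line at t=0.7400, next y-line at t=0.2540; Δt_x=2.0000, Δt_y=1.1547
    y: enter (6,4) at t=0.2540 ← occupied
  → r_2 = 0.2540
beam 3: φ=45°, α=210°
  dir = (cos 210°, sin 210°) = (-0.8660, -0.5000); from cell (6,3)
  next x-line at t=0.4272, next y-line at t=1.5600; Δt_x=1.1547, Δt_y=2.0000
    x: enter (5,3) at t=0.4272
    y: enter (5,2) at t=1.5600
    x: enter (4,2) at t=1.5819
    x: enter (3,2) at t=2.7366
    y: enter (3,1) at t=3.5600
    x: enter (2,1) at t=3.8913
    x: enter (1,1) at t=5.0460
    y: enter (1,0) at t=5.5600 ← occupied
  → r_3 = 5.5600
beam 4: φ=135°, α=300°
  dir = (cos 300°, sin 300°) = (0.5000, -0.8660); from cell (6,3)
  next x-line at t=1.2600, next y-line at t=0.9007; Δt_x=2.0000, Δt_y=1.1547
    y: enter (6,2) at t=0.9007
    x: enter (7,2) at t=1.2600
    y: enter (7,1) at t=2.0554
    y: enter (7,0) at t=3.2101 ← occupied
  → r_4 = 3.2101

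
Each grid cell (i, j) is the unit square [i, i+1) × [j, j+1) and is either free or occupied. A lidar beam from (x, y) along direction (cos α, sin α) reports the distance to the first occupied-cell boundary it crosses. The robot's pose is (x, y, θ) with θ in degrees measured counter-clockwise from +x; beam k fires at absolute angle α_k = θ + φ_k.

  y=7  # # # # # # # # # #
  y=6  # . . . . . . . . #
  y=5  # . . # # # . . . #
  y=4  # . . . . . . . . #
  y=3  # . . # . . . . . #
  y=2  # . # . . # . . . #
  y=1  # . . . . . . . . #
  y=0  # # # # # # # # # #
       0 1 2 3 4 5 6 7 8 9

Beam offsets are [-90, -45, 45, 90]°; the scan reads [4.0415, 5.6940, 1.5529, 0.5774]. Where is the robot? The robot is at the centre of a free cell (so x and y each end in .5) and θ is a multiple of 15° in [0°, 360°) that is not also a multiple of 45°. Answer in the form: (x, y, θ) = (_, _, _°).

Enumerate (i+0.5, j+0.5, θ) over the 42 free cells and 16 admissible headings. For each, cast all 4 beams and compare to the given ranges.
  (6.5, 4.5, 330°): beam 1 = 1.7321 ≠ 4.0415 ✗
  (1.5, 1.5, 255°): beam 1 = 0.5176 ≠ 4.0415 ✗
  (1.5, 1.5, 120°): beam 1 = 1.0000 ≠ 4.0415 ✗
  …
  (7.5, 6.5, 330°): r_1=4.0415, r_2=5.6940, r_3=1.5529, r_4=0.5774 — all match ✓
No second candidate reproduces the full scan.

(x, y, θ) = (7.5, 6.5, 330°)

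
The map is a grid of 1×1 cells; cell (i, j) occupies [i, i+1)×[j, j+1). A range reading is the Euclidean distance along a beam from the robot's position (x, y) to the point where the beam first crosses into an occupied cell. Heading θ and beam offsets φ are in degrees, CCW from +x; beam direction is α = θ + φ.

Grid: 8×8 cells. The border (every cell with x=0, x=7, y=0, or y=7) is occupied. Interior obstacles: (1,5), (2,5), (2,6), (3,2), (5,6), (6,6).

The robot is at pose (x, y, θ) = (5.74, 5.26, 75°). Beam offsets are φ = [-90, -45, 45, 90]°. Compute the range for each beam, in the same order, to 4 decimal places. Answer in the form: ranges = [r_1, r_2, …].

ranges = [1.3044, 1.4549, 0.8545, 2.8367]

beam 1: φ=-90°, α=345°
  dir = (cos 345°, sin 345°) = (0.9659, -0.2588); from cell (5,5)
  next x-line at t=0.2692, next y-line at t=1.0046; Δt_x=1.0353, Δt_y=3.8637
    x: enter (6,5) at t=0.2692
    y: enter (6,4) at t=1.0046
    x: enter (7,4) at t=1.3044 ← occupied
  → r_1 = 1.3044
beam 2: φ=-45°, α=30°
  dir = (cos 30°, sin 30°) = (0.8660, 0.5000); from cell (5,5)
  next x-line at t=0.3002, next y-line at t=1.4800; Δt_x=1.1547, Δt_y=2.0000
    x: enter (6,5) at t=0.3002
    x: enter (7,5) at t=1.4549 ← occupied
  → r_2 = 1.4549
beam 3: φ=45°, α=120°
  dir = (cos 120°, sin 120°) = (-0.5000, 0.8660); from cell (5,5)
  next x-line at t=1.4800, next y-line at t=0.8545; Δt_x=2.0000, Δt_y=1.1547
    y: enter (5,6) at t=0.8545 ← occupied
  → r_3 = 0.8545
beam 4: φ=90°, α=165°
  dir = (cos 165°, sin 165°) = (-0.9659, 0.2588); from cell (5,5)
  next x-line at t=0.7661, next y-line at t=2.8591; Δt_x=1.0353, Δt_y=3.8637
    x: enter (4,5) at t=0.7661
    x: enter (3,5) at t=1.8014
    x: enter (2,5) at t=2.8367 ← occupied
  → r_4 = 2.8367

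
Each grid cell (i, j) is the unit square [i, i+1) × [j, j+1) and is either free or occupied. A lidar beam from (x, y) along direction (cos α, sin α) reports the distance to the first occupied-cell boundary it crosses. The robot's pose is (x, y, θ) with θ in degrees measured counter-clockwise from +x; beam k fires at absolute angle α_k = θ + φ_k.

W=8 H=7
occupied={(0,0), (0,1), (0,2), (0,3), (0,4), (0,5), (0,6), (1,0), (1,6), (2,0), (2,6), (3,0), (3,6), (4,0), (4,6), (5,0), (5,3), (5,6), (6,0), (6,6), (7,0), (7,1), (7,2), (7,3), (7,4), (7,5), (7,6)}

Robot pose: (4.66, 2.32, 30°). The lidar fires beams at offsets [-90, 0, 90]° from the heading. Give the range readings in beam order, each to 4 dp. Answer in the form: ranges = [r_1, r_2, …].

beam 1: φ=-90°, α=300°
  dir = (cos 300°, sin 300°) = (0.5000, -0.8660); from cell (4,2)
  next x-line at t=0.6800, next y-line at t=0.3695; Δt_x=2.0000, Δt_y=1.1547
    y: enter (4,1) at t=0.3695
    x: enter (5,1) at t=0.6800
    y: enter (5,0) at t=1.5242 ← occupied
  → r_1 = 1.5242
beam 2: φ=0°, α=30°
  dir = (cos 30°, sin 30°) = (0.8660, 0.5000); from cell (4,2)
  next x-line at t=0.3926, next y-line at t=1.3600; Δt_x=1.1547, Δt_y=2.0000
    x: enter (5,2) at t=0.3926
    y: enter (5,3) at t=1.3600 ← occupied
  → r_2 = 1.3600
beam 3: φ=90°, α=120°
  dir = (cos 120°, sin 120°) = (-0.5000, 0.8660); from cell (4,2)
  next x-line at t=1.3200, next y-line at t=0.7852; Δt_x=2.0000, Δt_y=1.1547
    y: enter (4,3) at t=0.7852
    x: enter (3,3) at t=1.3200
    y: enter (3,4) at t=1.9399
    y: enter (3,5) at t=3.0946
    x: enter (2,5) at t=3.3200
    y: enter (2,6) at t=4.2493 ← occupied
  → r_3 = 4.2493

ranges = [1.5242, 1.3600, 4.2493]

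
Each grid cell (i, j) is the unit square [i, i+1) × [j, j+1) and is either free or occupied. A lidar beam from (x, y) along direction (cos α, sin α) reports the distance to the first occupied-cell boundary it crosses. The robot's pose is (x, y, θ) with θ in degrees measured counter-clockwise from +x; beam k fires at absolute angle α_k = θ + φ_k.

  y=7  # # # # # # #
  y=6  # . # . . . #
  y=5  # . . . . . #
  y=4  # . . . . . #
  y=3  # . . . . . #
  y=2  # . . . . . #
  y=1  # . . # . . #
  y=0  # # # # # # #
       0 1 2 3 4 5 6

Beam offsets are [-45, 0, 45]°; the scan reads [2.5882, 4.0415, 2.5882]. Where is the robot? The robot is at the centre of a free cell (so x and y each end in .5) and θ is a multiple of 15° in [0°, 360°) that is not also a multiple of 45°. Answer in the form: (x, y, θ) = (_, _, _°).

(x, y, θ) = (3.5, 3.5, 60°)

Candidates: 28 free-cell centres × 16 headings = 448 poses. Raycast each; keep the one whose scan matches to 4 dp.
  (4.5, 6.5, 255°): beam 1 = 4.0415 ≠ 2.5882 ✗
  (3.5, 6.5, 255°): beam 1 = 0.5774 ≠ 2.5882 ✗
  (3.5, 5.5, 285°): beam 1 = 5.0000 ≠ 2.5882 ✗
  …
  (3.5, 3.5, 60°): r_1=2.5882, r_2=4.0415, r_3=2.5882 — all match ✓
No second candidate reproduces the full scan.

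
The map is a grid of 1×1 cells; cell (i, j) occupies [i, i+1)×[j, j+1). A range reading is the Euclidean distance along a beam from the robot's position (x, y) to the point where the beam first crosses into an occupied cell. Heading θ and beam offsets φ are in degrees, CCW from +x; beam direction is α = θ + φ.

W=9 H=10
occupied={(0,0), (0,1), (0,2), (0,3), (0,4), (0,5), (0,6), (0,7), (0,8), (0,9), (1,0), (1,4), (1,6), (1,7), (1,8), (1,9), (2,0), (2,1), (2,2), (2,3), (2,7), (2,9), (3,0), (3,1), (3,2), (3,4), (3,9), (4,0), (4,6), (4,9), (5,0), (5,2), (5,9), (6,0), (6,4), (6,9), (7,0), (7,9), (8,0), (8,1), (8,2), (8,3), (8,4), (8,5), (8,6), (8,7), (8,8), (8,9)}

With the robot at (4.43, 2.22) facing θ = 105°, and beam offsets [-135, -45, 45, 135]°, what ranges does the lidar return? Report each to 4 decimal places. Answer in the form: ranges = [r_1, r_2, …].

ranges = [2.4400, 3.1400, 0.4965, 0.8600]

beam 1: φ=-135°, α=330°
  cosα=0.8660 sinα=-0.5000 | (4,2) | tMaxX 0.6582 tMaxY 0.4400 | tΔX 1.1547 tΔY 2.0000
    t=0.4400 [y] (4,1)
    t=0.6582 [x] (5,1)
    t=1.8129 [x] (6,1)
    t=2.4400 [y] (6,0) — stop
  → r_1 = 2.4400
beam 2: φ=-45°, α=60°
  cosα=0.5000 sinα=0.8660 | (4,2) | tMaxX 1.1400 tMaxY 0.9007 | tΔX 2.0000 tΔY 1.1547
    t=0.9007 [y] (4,3)
    t=1.1400 [x] (5,3)
    t=2.0554 [y] (5,4)
    t=3.1400 [x] (6,4) — stop
  → r_2 = 3.1400
beam 3: φ=45°, α=150°
  cosα=-0.8660 sinα=0.5000 | (4,2) | tMaxX 0.4965 tMaxY 1.5600 | tΔX 1.1547 tΔY 2.0000
    t=0.4965 [x] (3,2) — stop
  → r_3 = 0.4965
beam 4: φ=135°, α=240°
  cosα=-0.5000 sinα=-0.8660 | (4,2) | tMaxX 0.8600 tMaxY 0.2540 | tΔX 2.0000 tΔY 1.1547
    t=0.2540 [y] (4,1)
    t=0.8600 [x] (3,1) — stop
  → r_4 = 0.8600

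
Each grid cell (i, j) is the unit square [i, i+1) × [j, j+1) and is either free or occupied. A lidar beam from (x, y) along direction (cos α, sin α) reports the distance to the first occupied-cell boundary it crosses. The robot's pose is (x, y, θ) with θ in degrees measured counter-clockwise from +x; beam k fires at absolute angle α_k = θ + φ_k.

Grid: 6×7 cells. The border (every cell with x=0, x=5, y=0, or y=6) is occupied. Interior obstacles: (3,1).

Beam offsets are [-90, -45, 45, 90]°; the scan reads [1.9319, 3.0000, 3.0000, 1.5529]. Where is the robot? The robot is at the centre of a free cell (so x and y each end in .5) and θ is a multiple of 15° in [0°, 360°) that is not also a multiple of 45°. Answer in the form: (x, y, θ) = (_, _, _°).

The pose lattice has 19·16 = 304 candidates. Test each by forward raycasting.
  (3.5, 3.5, 345°): beam 1 = 1.5529 ≠ 1.9319 ✗
  (1.5, 1.5, 105°): beam 1 = 1.5529 ≠ 1.9319 ✗
  (1.5, 3.5, 60°): beam 1 = 4.0415 ≠ 1.9319 ✗
  (1.5, 2.5, 240°): beam 1 = 0.5774 ≠ 1.9319 ✗
  …
  (1.5, 4.5, 345°): r_1=1.9319, r_2=3.0000, r_3=3.0000, r_4=1.5529 — all match ✓
Only this pose fits every beam.

(x, y, θ) = (1.5, 4.5, 345°)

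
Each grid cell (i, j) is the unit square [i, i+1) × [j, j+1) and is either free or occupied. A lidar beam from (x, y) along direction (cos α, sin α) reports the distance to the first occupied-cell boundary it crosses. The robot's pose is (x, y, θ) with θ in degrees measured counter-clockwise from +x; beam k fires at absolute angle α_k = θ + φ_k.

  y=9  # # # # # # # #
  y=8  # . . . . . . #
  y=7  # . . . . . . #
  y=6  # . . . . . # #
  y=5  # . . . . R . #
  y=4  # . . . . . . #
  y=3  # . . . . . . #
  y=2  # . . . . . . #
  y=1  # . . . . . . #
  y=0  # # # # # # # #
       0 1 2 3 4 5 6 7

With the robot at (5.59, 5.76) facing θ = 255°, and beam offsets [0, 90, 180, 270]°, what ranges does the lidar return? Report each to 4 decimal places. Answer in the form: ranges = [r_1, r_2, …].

beam 1: φ=0°, α=255°
  direction (-0.2588, -0.9659); cell (5,5); t to first gridline: x 2.2796, y 0.7868 (then +3.8637 / +1.0353)
    (5,4) via y @ 0.7868
    (5,3) via y @ 1.8221
    (4,3) via x @ 2.2796
    (4,2) via y @ 2.8574
    (4,1) via y @ 3.8926
    (4,0) via y @ 4.9279  # hit
  → r_1 = 4.9279
beam 2: φ=90°, α=345°
  direction (0.9659, -0.2588); cell (5,5); t to first gridline: x 0.4245, y 2.9364 (then +1.0353 / +3.8637)
    (6,5) via x @ 0.4245
    (7,5) via x @ 1.4597  # hit
  → r_2 = 1.4597
beam 3: φ=180°, α=75°
  direction (0.2588, 0.9659); cell (5,5); t to first gridline: x 1.5841, y 0.2485 (then +3.8637 / +1.0353)
    (5,6) via y @ 0.2485
    (5,7) via y @ 1.2837
    (6,7) via x @ 1.5841
    (6,8) via y @ 2.3190
    (6,9) via y @ 3.3543  # hit
  → r_3 = 3.3543
beam 4: φ=270°, α=165°
  direction (-0.9659, 0.2588); cell (5,5); t to first gridline: x 0.6108, y 0.9273 (then +1.0353 / +3.8637)
    (4,5) via x @ 0.6108
    (4,6) via y @ 0.9273
    (3,6) via x @ 1.6461
    (2,6) via x @ 2.6814
    (1,6) via x @ 3.7166
    (0,6) via x @ 4.7519  # hit
  → r_4 = 4.7519

ranges = [4.9279, 1.4597, 3.3543, 4.7519]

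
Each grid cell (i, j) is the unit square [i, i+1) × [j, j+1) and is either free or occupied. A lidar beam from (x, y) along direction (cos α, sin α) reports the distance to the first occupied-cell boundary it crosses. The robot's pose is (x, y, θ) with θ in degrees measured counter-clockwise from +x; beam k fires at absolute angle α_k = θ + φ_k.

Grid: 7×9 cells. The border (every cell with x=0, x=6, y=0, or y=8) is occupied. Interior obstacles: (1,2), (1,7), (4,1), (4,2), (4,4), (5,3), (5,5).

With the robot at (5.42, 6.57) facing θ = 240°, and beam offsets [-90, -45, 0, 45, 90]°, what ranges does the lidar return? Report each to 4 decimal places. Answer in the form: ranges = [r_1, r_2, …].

beam 1: φ=-90°, α=150°
  direction (-0.8660, 0.5000); cell (5,6); t to first gridline: x 0.4850, y 0.8600 (then +1.1547 / +2.0000)
    (4,6) via x @ 0.4850
    (4,7) via y @ 0.8600
    (3,7) via x @ 1.6397
    (2,7) via x @ 2.7944
    (2,8) via y @ 2.8600  # hit
  → r_1 = 2.8600
beam 2: φ=-45°, α=195°
  direction (-0.9659, -0.2588); cell (5,6); t to first gridline: x 0.4348, y 2.2023 (then +1.0353 / +3.8637)
    (4,6) via x @ 0.4348
    (3,6) via x @ 1.4701
    (3,5) via y @ 2.2023
    (2,5) via x @ 2.5054
    (1,5) via x @ 3.5406
    (0,5) via x @ 4.5759  # hit
  → r_2 = 4.5759
beam 3: φ=0°, α=240°
  direction (-0.5000, -0.8660); cell (5,6); t to first gridline: x 0.8400, y 0.6582 (then +2.0000 / +1.1547)
    (5,5) via y @ 0.6582  # hit
  → r_3 = 0.6582
beam 4: φ=45°, α=285°
  direction (0.2588, -0.9659); cell (5,6); t to first gridline: x 2.2409, y 0.5901 (then +3.8637 / +1.0353)
    (5,5) via y @ 0.5901  # hit
  → r_4 = 0.5901
beam 5: φ=90°, α=330°
  direction (0.8660, -0.5000); cell (5,6); t to first gridline: x 0.6697, y 1.1400 (then +1.1547 / +2.0000)
    (6,6) via x @ 0.6697  # hit
  → r_5 = 0.6697

ranges = [2.8600, 4.5759, 0.6582, 0.5901, 0.6697]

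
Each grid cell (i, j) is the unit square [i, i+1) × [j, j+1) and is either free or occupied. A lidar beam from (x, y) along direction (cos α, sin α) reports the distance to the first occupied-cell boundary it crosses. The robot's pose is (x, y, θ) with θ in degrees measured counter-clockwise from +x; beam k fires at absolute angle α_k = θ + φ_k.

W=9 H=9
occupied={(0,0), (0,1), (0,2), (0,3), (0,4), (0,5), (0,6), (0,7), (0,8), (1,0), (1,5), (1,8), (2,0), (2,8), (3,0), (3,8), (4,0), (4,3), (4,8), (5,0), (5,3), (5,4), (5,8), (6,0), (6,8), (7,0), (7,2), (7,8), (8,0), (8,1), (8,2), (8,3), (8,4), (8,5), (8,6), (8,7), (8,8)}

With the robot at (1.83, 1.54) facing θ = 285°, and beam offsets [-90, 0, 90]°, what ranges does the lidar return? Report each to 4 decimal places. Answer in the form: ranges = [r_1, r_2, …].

beam 1: φ=-90°, α=195°
  dir = (cos 195°, sin 195°) = (-0.9659, -0.2588); from cell (1,1)
  next x-line at t=0.8593, next y-line at t=2.0864; Δt_x=1.0353, Δt_y=3.8637
    x: enter (0,1) at t=0.8593 ← occupied
  → r_1 = 0.8593
beam 2: φ=0°, α=285°
  dir = (cos 285°, sin 285°) = (0.2588, -0.9659); from cell (1,1)
  next x-line at t=0.6568, next y-line at t=0.5590; Δt_x=3.8637, Δt_y=1.0353
    y: enter (1,0) at t=0.5590 ← occupied
  → r_2 = 0.5590
beam 3: φ=90°, α=15°
  dir = (cos 15°, sin 15°) = (0.9659, 0.2588); from cell (1,1)
  next x-line at t=0.1760, next y-line at t=1.7773; Δt_x=1.0353, Δt_y=3.8637
    x: enter (2,1) at t=0.1760
    x: enter (3,1) at t=1.2113
    y: enter (3,2) at t=1.7773
    x: enter (4,2) at t=2.2465
    x: enter (5,2) at t=3.2818
    x: enter (6,2) at t=4.3171
    x: enter (7,2) at t=5.3524 ← occupied
  → r_3 = 5.3524

ranges = [0.8593, 0.5590, 5.3524]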